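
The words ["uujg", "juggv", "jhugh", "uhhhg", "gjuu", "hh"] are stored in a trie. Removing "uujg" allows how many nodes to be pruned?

Walk "uujg" from the leaf back toward the root, removing each node that no remaining word uses.
The suffix "ujg" (3 nodes) is used only by "uujg"; the node for "u" still has the child "h", so pruning stops there.
Nodes removed: 3

3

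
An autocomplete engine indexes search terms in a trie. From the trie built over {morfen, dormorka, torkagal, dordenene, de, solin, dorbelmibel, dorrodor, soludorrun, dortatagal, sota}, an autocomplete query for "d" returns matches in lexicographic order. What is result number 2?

dorbelmibel

Filter for "d…" and sort: "de", "dorbelmibel", "dordenene", "dormorka", "dorrodor", "dortatagal"
The 2nd is dorbelmibel.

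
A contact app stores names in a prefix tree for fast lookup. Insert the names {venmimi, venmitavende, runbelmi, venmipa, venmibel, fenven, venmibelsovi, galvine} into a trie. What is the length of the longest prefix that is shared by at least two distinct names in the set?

Look for the deepest trie node that still has at least two words in its subtree.
e.g. "venmibel" and "venmibelsovi" share the prefix "venmibel" of length 8; no pair shares a longer one.
Longest shared-prefix length: 8

8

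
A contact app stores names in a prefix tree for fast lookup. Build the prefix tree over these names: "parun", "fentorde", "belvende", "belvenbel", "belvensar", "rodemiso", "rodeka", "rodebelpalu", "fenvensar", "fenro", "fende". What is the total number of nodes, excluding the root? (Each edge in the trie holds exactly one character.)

54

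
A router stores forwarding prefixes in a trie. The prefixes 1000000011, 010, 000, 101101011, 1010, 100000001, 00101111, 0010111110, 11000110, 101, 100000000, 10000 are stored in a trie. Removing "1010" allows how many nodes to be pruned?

1

A node on "1010"'s path can go only if nothing else ends at it or branches off below it.
The suffix "0" (1 node) is used only by "1010"; the node for "101" still has the child "1", so pruning stops there.
Nodes removed: 1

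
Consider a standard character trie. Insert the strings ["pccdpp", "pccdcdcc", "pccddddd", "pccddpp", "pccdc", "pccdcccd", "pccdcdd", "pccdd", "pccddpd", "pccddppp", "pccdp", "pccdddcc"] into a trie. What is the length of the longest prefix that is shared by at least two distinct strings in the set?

7

Equivalently: take the maximum, over all pairs, of their longest common prefix length.
e.g. "pccddpp" and "pccddppp" share the prefix "pccddpp" of length 7; no pair shares a longer one.
Longest shared-prefix length: 7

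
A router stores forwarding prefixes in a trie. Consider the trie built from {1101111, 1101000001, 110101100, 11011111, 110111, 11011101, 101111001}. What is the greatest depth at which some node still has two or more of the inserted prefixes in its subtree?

7

The deepest shared node is where two words last agree before diverging.
e.g. "1101111" and "11011111" share the prefix "1101111" of length 7; no pair shares a longer one.
Longest shared-prefix length: 7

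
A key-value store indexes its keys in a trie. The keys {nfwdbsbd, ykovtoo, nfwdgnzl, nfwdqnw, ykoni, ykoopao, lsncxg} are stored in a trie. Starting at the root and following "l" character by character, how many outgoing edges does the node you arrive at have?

1

Walk "l" from the root, arriving at one node.
Characters that immediately follow "l" among the stored strings: {s}.
That node has 1 child edge.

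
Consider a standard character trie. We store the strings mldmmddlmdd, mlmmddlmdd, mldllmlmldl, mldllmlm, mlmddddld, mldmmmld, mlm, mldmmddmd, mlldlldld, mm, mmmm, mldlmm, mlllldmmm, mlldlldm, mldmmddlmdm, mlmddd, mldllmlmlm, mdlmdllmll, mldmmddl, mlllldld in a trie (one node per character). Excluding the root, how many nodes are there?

Count nodes per top-level branch (shared prefixes stored once):
  'm'-branch (mdlmdllmll, mldllmlm, mldllmlmldl, mldllmlmlm, mldlmm, mldmmddl, mldmmddlmdd, mldmmddlmdm, mldmmddmd, mldmmmld, mlldlldld, mlldlldm, mlllldld, mlllldmmm, mlm, mlmddd, mlmddddld, mlmmddlmdd, mm, mmmm): 70 nodes
Sum: 70

70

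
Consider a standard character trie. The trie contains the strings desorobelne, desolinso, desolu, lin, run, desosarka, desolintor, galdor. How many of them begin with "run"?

Traverse to the node for "run", then collect every word in that subtree.
Words under "run": run
Count: 1

1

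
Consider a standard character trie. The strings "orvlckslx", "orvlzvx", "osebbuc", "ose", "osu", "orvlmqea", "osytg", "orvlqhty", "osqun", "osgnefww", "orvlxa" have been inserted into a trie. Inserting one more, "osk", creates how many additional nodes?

1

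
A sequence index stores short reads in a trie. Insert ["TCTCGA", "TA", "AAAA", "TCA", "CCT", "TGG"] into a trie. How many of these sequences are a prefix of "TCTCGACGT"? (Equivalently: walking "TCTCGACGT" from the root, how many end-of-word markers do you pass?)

1

Check each prefix of "TCTCGACGT" against the stored set — each match is an end-marker on the path.
Prefixes of the query that are stored words: "TCTCGA"
Count: 1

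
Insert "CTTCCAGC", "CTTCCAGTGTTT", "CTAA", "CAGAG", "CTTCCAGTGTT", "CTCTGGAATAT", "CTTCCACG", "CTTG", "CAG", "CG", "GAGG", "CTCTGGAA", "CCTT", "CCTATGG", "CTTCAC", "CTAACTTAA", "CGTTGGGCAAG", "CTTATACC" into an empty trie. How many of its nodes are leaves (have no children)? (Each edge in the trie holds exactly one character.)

Leaves are exactly the stored words that no other stored word extends.
Those words: "CAGAG", "CCTATGG", "CCTT", "CGTTGGGCAAG", "CTAACTTAA", "CTCTGGAATAT", "CTTATACC", "CTTCAC", "CTTCCACG", "CTTCCAGC", "CTTCCAGTGTTT", "CTTG", "GAGG"
Leaf count: 13

13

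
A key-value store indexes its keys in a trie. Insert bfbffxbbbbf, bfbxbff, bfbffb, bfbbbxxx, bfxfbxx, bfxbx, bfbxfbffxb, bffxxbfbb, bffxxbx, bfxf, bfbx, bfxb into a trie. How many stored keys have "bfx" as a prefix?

Walk to "bfx"; the words in its subtree are exactly those with that prefix.
Words under "bfx": bfxb, bfxbx, bfxf, bfxfbxx
Count: 4

4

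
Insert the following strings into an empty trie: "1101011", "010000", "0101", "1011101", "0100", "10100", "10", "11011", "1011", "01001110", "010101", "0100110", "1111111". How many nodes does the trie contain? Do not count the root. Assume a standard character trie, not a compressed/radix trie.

35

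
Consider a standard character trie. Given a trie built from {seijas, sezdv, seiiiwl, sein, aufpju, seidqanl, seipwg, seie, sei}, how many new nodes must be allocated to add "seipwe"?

The longest prefix of "seipwe" already in the trie is "seipw" (length 5).
Each of the 1 remaining characters creates one node.

1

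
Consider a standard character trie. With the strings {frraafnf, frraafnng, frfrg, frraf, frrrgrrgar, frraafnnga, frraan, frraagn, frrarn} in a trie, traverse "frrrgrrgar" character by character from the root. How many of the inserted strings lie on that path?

Traverse "frrrgrrgar" character by character; count nodes along the way that are marked as word ends.
Prefixes of the query that are stored words: "frrrgrrgar"
Count: 1

1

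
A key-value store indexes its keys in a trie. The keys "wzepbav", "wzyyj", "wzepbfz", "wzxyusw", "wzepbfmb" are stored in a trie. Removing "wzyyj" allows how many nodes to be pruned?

3

A node on "wzyyj"'s path can go only if nothing else ends at it or branches off below it.
The suffix "yyj" (3 nodes) is used only by "wzyyj"; the node for "wz" still has the child "e", so pruning stops there.
Nodes removed: 3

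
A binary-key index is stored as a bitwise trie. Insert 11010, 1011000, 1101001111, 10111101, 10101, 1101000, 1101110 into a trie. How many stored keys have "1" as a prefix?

Traverse to the node for "1", then collect every word in that subtree.
Matches: "10101", "1011000", "10111101", "11010", "1101000", "1101001111", "1101110"
Count: 7

7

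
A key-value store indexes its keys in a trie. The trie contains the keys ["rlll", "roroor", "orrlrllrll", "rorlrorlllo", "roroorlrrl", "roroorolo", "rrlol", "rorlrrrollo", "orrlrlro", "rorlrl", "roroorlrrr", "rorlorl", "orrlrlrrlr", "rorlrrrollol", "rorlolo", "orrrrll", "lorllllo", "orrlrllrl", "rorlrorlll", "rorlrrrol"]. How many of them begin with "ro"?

12

Walk to "ro"; the words in its subtree are exactly those with that prefix.
Matches: "rorlolo", "rorlorl", "rorlrl", "rorlrorlll", "rorlrorlllo", "rorlrrrol", "rorlrrrollo", "rorlrrrollol", "roroor", "roroorlrrl", "roroorlrrr", "roroorolo"
Count: 12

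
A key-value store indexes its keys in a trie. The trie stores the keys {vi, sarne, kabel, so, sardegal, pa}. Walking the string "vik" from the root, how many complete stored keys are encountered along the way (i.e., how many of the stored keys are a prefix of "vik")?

1

Walk "vik" from the root; an end-of-word marker is hit whenever a stored word is a prefix of "vik".
Prefixes of the query that are stored words: "vi"
Count: 1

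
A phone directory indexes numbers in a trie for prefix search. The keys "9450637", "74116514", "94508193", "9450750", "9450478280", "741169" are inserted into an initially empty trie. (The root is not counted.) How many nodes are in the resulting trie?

Trie structure (* marks end of a word):
(root)
├─ 7
│  └─ 4
│     └─ 1
│        └─ 1
│           └─ 6
│              ├─ 5
│              │  └─ 1
│              │     └─ 4 *
│              └─ 9 *
└─ 9
   └─ 4
      └─ 5
         └─ 0
            ├─ 4
            │  └─ 7
            │     └─ 8
            │        └─ 2
            │           └─ 8
            │              └─ 0 *
            ├─ 6
            │  └─ 3
            │     └─ 7 *
            ├─ 7
            │  └─ 5
            │     └─ 0 *
            └─ 8
               └─ 1
                  └─ 9
                     └─ 3 *
Counting every labelled node above: 29.

29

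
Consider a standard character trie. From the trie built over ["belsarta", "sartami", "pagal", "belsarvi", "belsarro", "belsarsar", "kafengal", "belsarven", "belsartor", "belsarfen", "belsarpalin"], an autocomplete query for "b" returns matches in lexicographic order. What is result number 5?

DFS of the "b" subtree visits, in order: "belsarfen", "belsarpalin", "belsarro", "belsarsar", "belsarta", "belsartor", "belsarven", "belsarvi"
The 5th is belsarta.

belsarta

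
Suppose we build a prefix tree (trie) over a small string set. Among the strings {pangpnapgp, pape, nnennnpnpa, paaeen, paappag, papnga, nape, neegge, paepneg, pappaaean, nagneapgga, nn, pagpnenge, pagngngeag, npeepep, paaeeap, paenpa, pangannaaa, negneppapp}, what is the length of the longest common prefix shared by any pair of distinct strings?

The deepest shared node is where two words last agree before diverging.
"paaeeap" and "paaeen" agree on "paaee" (5 characters) before diverging; nothing deeper is shared.
Longest shared-prefix length: 5

5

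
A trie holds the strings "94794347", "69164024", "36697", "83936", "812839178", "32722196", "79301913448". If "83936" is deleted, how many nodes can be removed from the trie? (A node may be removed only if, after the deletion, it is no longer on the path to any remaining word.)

A node on "83936"'s path can go only if nothing else ends at it or branches off below it.
The suffix "3936" (4 nodes) is used only by "83936"; the node for "8" still has the child "1", so pruning stops there.
Nodes removed: 4

4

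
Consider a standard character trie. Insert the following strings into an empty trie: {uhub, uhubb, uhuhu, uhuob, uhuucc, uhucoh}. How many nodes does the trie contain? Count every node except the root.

15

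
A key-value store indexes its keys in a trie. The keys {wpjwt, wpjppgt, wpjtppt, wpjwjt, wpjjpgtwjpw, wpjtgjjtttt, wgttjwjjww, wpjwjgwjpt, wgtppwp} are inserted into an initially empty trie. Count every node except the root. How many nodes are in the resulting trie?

48

Insert word by word; a character creates a node only if that edge doesn't already exist:
  "wpjwt" → 5 new (w, p, j, w, t)
  "wpjppgt" → prefix "wpj" already present; 4 new (p, p, g, t)
  "wpjtppt" → prefix "wpj" already present; 4 new (t, p, p, t)
  "wpjwjt" → prefix "wpjw" already present; 2 new (j, t)
  "wpjjpgtwjpw" → prefix "wpj" already present; 8 new (j, p, g, t, w, j, p, w)
  "wpjtgjjtttt" → prefix "wpjt" already present; 7 new (g, j, j, t, t, t, t)
  "wgttjwjjww" → prefix "w" already present; 9 new (g, t, t, j, w, j, j, w, w)
  "wpjwjgwjpt" → prefix "wpjwj" already present; 5 new (g, w, j, p, t)
  "wgtppwp" → prefix "wgt" already present; 4 new (p, p, w, p)
Total nodes = 5 + 4 + 4 + 2 + 8 + 7 + 9 + 5 + 4 = 48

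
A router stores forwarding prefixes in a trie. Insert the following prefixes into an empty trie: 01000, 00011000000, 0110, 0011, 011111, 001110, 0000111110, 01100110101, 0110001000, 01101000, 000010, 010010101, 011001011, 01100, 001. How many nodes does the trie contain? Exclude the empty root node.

Insert word by word; a character creates a node only if that edge doesn't already exist:
  "01000" → 5 new (0, 1, 0, 0, 0)
  "00011000000" → prefix "0" already present; 10 new (0, 0, 1, 1, 0, 0, 0, 0, 0, 0)
  "0110" → prefix "01" already present; 2 new (1, 0)
  "0011" → prefix "00" already present; 2 new (1, 1)
  "011111" → prefix "011" already present; 3 new (1, 1, 1)
  "001110" → prefix "0011" already present; 2 new (1, 0)
  "0000111110" → prefix "000" already present; 7 new (0, 1, 1, 1, 1, 1, 0)
  "01100110101" → prefix "0110" already present; 7 new (0, 1, 1, 0, 1, 0, 1)
  "0110001000" → prefix "01100" already present; 5 new (0, 1, 0, 0, 0)
  "01101000" → prefix "0110" already present; 4 new (1, 0, 0, 0)
  "000010" → prefix "00001" already present; 1 new (0)
  "010010101" → prefix "0100" already present; 5 new (1, 0, 1, 0, 1)
  "011001011" → prefix "011001" already present; 3 new (0, 1, 1)
  "01100" → prefix "01100" already present; 0 new (none)
  "001" → prefix "001" already present; 0 new (none)
Total nodes = 5 + 10 + 2 + 2 + 3 + 2 + 7 + 7 + 5 + 4 + 1 + 5 + 3 + 0 + 0 = 56

56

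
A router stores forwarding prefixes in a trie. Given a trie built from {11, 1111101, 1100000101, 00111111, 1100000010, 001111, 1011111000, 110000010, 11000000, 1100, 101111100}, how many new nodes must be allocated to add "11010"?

The longest prefix of "11010" already in the trie is "110" (length 3).
Each of the 2 remaining characters creates one node.

2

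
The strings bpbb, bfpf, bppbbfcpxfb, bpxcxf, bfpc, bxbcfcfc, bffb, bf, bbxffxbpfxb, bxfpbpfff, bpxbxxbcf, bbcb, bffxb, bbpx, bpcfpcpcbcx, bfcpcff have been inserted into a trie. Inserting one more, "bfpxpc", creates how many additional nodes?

3

"bfp" is already a path in the trie; the remaining "xpc" must be added.
So 6 − 3 = 3 new nodes.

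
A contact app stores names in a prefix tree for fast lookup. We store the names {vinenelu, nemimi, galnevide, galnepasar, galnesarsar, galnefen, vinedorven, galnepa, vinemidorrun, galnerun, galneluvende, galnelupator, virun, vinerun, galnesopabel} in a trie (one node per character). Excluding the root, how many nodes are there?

Trace insertions, counting only characters that open a new branch:
  "vinenelu" → 8 new (v, i, n, e, n, e, l, u)
  "nemimi" → 6 new (n, e, m, i, m, i)
  "galnevide" → 9 new (g, a, l, n, e, v, i, d, e)
  "galnepasar" → prefix "galne" already present; 5 new (p, a, s, a, r)
  "galnesarsar" → prefix "galne" already present; 6 new (s, a, r, s, a, r)
  "galnefen" → prefix "galne" already present; 3 new (f, e, n)
  "vinedorven" → prefix "vine" already present; 6 new (d, o, r, v, e, n)
  "galnepa" → prefix "galnepa" already present; 0 new (none)
  "vinemidorrun" → prefix "vine" already present; 8 new (m, i, d, o, r, r, u, n)
  "galnerun" → prefix "galne" already present; 3 new (r, u, n)
  "galneluvende" → prefix "galne" already present; 7 new (l, u, v, e, n, d, e)
  "galnelupator" → prefix "galnelu" already present; 5 new (p, a, t, o, r)
  "virun" → prefix "vi" already present; 3 new (r, u, n)
  "vinerun" → prefix "vine" already present; 3 new (r, u, n)
  "galnesopabel" → prefix "galnes" already present; 6 new (o, p, a, b, e, l)
Total nodes = 8 + 6 + 9 + 5 + 6 + 3 + 6 + 0 + 8 + 3 + 7 + 5 + 3 + 3 + 6 = 78

78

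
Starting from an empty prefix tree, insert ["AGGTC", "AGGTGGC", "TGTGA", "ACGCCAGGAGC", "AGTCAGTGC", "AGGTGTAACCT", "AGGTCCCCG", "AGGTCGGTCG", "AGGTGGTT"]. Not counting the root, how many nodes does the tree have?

For each word, the new-node count is its length minus the longest prefix already in the trie:
  "AGGTC" → 5 new (A, G, G, T, C)
  "AGGTGGC" → prefix "AGGT" already present; 3 new (G, G, C)
  "TGTGA" → 5 new (T, G, T, G, A)
  "ACGCCAGGAGC" → prefix "A" already present; 10 new (C, G, C, C, A, G, G, A, G, C)
  "AGTCAGTGC" → prefix "AG" already present; 7 new (T, C, A, G, T, G, C)
  "AGGTGTAACCT" → prefix "AGGTG" already present; 6 new (T, A, A, C, C, T)
  "AGGTCCCCG" → prefix "AGGTC" already present; 4 new (C, C, C, G)
  "AGGTCGGTCG" → prefix "AGGTC" already present; 5 new (G, G, T, C, G)
  "AGGTGGTT" → prefix "AGGTGG" already present; 2 new (T, T)
Total nodes = 5 + 3 + 5 + 10 + 7 + 6 + 4 + 5 + 2 = 47

47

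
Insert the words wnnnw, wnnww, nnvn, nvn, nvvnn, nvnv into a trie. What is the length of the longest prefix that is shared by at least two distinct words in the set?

Look for the deepest trie node that still has at least two words in its subtree.
"nvn" and "nvnv" agree on "nvn" (3 characters) before diverging; nothing deeper is shared.
Longest shared-prefix length: 3

3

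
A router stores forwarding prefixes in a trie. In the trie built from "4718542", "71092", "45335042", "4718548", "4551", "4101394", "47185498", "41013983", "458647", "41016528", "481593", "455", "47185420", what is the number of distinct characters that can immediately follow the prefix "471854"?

3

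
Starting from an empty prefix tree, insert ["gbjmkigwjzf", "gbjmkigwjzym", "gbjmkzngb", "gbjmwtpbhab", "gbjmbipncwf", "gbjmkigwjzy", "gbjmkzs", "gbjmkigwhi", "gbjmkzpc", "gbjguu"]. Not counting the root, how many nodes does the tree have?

Trie structure (* marks end of a word):
(root)
└─ g
   └─ b
      └─ j
         ├─ g
         │  └─ u
         │     └─ u *
         └─ m
            ├─ b
            │  └─ i
            │     └─ p
            │        └─ n
            │           └─ c
            │              └─ w
            │                 └─ f *
            ├─ k
            │  ├─ i
            │  │  └─ g
            │  │     └─ w
            │  │        ├─ h
            │  │        │  └─ i *
            │  │        └─ j
            │  │           └─ z
            │  │              ├─ f *
            │  │              └─ y *
            │  │                 └─ m *
            │  └─ z
            │     ├─ n
            │     │  └─ g
            │     │     └─ b *
            │     ├─ p
            │     │  └─ c *
            │     └─ s *
            └─ w
               └─ t
                  └─ p
                     └─ b
                        └─ h
                           └─ a
                              └─ b *
Counting every labelled node above: 39.

39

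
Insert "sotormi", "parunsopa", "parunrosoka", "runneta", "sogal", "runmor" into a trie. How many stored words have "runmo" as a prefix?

1

Walk to "runmo"; the words in its subtree are exactly those with that prefix.
Words under "runmo": runmor
Count: 1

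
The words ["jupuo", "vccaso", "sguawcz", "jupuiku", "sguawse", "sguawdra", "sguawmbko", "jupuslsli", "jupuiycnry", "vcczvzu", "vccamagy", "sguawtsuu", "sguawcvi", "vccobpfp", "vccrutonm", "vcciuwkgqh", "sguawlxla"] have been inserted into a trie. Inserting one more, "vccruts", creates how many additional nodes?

1

The longest prefix of "vccruts" already in the trie is "vccrut" (length 6).
Each of the 1 remaining characters creates one node.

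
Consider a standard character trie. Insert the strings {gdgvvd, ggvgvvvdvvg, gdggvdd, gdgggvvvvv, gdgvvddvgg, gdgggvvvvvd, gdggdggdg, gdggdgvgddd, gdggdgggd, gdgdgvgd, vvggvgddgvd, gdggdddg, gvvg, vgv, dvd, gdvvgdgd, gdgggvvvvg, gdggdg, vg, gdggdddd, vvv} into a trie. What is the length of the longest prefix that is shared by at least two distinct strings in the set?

10

Look for the deepest trie node that still has at least two words in its subtree.
"gdgggvvvvv" and "gdgggvvvvvd" agree on "gdgggvvvvv" (10 characters) before diverging; nothing deeper is shared.
Longest shared-prefix length: 10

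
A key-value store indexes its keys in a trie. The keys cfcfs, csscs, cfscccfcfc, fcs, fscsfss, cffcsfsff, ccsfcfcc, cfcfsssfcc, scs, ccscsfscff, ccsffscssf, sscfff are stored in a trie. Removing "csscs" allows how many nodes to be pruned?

4

Walk "csscs" from the leaf back toward the root, removing each node that no remaining word uses.
The suffix "sscs" (4 nodes) is used only by "csscs"; the node for "c" still has the child "f", so pruning stops there.
Nodes removed: 4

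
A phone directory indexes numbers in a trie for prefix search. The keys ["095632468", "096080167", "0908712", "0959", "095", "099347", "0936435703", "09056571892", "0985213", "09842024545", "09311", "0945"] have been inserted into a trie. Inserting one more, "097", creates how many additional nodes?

The longest prefix of "097" already in the trie is "09" (length 2).
Each of the 1 remaining characters creates one node.

1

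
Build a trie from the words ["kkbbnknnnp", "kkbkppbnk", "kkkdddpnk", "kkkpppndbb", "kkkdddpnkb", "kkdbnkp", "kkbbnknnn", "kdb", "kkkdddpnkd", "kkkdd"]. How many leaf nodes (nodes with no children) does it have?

A leaf is a node with no children — equivalently, the end of a word that is not a proper prefix of any other stored word.
Those words: "kdb", "kkbbnknnnp", "kkbkppbnk", "kkdbnkp", "kkkdddpnkb", "kkkdddpnkd", "kkkpppndbb"
Leaf count: 7

7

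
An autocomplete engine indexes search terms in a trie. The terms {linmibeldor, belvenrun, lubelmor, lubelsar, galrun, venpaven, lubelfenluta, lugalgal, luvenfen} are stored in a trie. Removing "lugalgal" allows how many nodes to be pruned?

Walk "lugalgal" from the leaf back toward the root, removing each node that no remaining word uses.
The suffix "galgal" (6 nodes) is used only by "lugalgal"; the node for "lu" still has the child "b", so pruning stops there.
Nodes removed: 6

6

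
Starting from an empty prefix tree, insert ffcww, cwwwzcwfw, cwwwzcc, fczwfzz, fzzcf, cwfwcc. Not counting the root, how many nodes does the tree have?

29

For each word, the new-node count is its length minus the longest prefix already in the trie:
  "ffcww" → 5 new (f, f, c, w, w)
  "cwwwzcwfw" → 9 new (c, w, w, w, z, c, w, f, w)
  "cwwwzcc" → prefix "cwwwzc" already present; 1 new (c)
  "fczwfzz" → prefix "f" already present; 6 new (c, z, w, f, z, z)
  "fzzcf" → prefix "f" already present; 4 new (z, z, c, f)
  "cwfwcc" → prefix "cw" already present; 4 new (f, w, c, c)
Total nodes = 5 + 9 + 1 + 6 + 4 + 4 = 29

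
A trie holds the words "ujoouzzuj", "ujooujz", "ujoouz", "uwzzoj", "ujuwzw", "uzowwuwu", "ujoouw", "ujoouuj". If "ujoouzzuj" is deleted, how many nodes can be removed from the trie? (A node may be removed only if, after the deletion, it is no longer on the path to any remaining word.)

After clearing the end-marker at "ujoouzzuj", prune upward until reaching a node still needed by another word.
The suffix "zuj" (3 nodes) is used only by "ujoouzzuj"; "ujoouz" is itself a stored word, so pruning stops there.
Nodes removed: 3

3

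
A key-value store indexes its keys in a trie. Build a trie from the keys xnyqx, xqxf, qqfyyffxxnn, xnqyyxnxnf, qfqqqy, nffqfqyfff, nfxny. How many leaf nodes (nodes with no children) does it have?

Leaves are exactly the stored words that no other stored word extends.
Those words: "nffqfqyfff", "nfxny", "qfqqqy", "qqfyyffxxnn", "xnqyyxnxnf", "xnyqx", "xqxf"
Leaf count: 7

7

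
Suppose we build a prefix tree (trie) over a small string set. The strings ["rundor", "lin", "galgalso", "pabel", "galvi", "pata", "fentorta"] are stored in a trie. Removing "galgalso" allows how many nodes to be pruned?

Walk "galgalso" from the leaf back toward the root, removing each node that no remaining word uses.
The suffix "galso" (5 nodes) is used only by "galgalso"; the node for "gal" still has the child "v", so pruning stops there.
Nodes removed: 5

5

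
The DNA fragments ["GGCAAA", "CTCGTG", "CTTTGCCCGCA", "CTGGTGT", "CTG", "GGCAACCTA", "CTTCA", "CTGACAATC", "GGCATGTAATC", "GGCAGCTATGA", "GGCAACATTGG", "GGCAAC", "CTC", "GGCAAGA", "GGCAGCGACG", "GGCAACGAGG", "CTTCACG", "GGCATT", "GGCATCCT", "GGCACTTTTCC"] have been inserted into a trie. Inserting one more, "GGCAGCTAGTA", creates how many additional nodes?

3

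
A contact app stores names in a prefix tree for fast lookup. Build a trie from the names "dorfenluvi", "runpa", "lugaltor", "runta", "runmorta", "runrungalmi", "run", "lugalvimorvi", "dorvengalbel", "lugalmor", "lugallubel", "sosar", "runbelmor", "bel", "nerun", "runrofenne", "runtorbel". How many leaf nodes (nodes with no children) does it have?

16

Leaves are exactly the stored words that no other stored word extends.
Those words: "bel", "dorfenluvi", "dorvengalbel", "lugallubel", "lugalmor", "lugaltor", "lugalvimorvi", "nerun", "runbelmor", "runmorta", "runpa", "runrofenne", "runrungalmi", "runta", "runtorbel", "sosar"
Leaf count: 16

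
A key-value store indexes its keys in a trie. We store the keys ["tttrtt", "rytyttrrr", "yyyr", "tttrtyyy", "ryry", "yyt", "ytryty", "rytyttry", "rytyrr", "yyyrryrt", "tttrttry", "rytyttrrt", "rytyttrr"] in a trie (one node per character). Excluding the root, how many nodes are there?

40

For each word, the new-node count is its length minus the longest prefix already in the trie:
  "tttrtt" → 6 new (t, t, t, r, t, t)
  "rytyttrrr" → 9 new (r, y, t, y, t, t, r, r, r)
  "yyyr" → 4 new (y, y, y, r)
  "tttrtyyy" → prefix "tttrt" already present; 3 new (y, y, y)
  "ryry" → prefix "ry" already present; 2 new (r, y)
  "yyt" → prefix "yy" already present; 1 new (t)
  "ytryty" → prefix "y" already present; 5 new (t, r, y, t, y)
  "rytyttry" → prefix "rytyttr" already present; 1 new (y)
  "rytyrr" → prefix "ryty" already present; 2 new (r, r)
  "yyyrryrt" → prefix "yyyr" already present; 4 new (r, y, r, t)
  "tttrttry" → prefix "tttrtt" already present; 2 new (r, y)
  "rytyttrrt" → prefix "rytyttrr" already present; 1 new (t)
  "rytyttrr" → prefix "rytyttrr" already present; 0 new (none)
Total nodes = 6 + 9 + 4 + 3 + 2 + 1 + 5 + 1 + 2 + 4 + 2 + 1 + 0 = 40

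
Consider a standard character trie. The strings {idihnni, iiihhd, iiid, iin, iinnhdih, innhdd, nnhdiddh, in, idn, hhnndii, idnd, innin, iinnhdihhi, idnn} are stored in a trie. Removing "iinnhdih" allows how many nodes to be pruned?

0

Walk "iinnhdih" from the leaf back toward the root, removing each node that no remaining word uses.
Every node on "iinnhdih" is still needed (e.g. by "iinnhdihhi"), so nothing is freed.
Nodes removed: 0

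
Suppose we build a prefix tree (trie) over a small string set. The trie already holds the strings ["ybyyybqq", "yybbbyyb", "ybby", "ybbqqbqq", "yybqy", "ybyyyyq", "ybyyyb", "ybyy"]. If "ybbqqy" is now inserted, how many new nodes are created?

1

"ybbqq" is already a path in the trie; the remaining "y" must be added.
So 6 − 5 = 1 new nodes.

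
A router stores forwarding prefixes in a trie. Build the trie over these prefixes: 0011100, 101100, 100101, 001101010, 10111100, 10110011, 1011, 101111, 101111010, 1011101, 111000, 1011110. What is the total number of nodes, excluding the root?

Trie structure (* marks end of a word):
(root)
├─ 0
│  └─ 0
│     └─ 1
│        └─ 1
│           ├─ 0
│           │  └─ 1
│           │     └─ 0
│           │        └─ 1
│           │           └─ 0 *
│           └─ 1
│              └─ 0
│                 └─ 0 *
└─ 1
   ├─ 0
   │  ├─ 0
   │  │  └─ 1
   │  │     └─ 0
   │  │        └─ 1 *
   │  └─ 1
   │     └─ 1 *
   │        ├─ 0
   │        │  └─ 0 *
   │        │     └─ 1
   │        │        └─ 1 *
   │        └─ 1
   │           ├─ 0
   │           │  └─ 1 *
   │           └─ 1 *
   │              └─ 0 *
   │                 ├─ 0 *
   │                 └─ 1
   │                    └─ 0 *
   └─ 1
      └─ 1
         └─ 0
            └─ 0
               └─ 0 *
Counting every labelled node above: 37.

37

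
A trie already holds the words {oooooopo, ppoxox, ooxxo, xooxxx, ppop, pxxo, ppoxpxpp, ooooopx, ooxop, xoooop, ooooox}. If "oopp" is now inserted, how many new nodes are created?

Walking "oopp" from the root, the first 2 characters ("oo") follow existing edges; "p" is the first miss.
Each of the 2 remaining characters creates one node.

2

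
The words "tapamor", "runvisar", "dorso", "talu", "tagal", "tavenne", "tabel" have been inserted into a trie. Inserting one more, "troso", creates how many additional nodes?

The longest prefix of "troso" already in the trie is "t" (length 1).
Each of the 4 remaining characters creates one node.

4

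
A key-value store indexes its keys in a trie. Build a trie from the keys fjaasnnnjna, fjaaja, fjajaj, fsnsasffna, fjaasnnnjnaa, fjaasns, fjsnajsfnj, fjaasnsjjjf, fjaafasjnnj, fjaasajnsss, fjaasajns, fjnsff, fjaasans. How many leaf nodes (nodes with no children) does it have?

10

A leaf is a node with no children — equivalently, the end of a word that is not a proper prefix of any other stored word.
Those words: "fjaafasjnnj", "fjaaja", "fjaasajnsss", "fjaasans", "fjaasnnnjnaa", "fjaasnsjjjf", "fjajaj", "fjnsff", "fjsnajsfnj", "fsnsasffna"
Leaf count: 10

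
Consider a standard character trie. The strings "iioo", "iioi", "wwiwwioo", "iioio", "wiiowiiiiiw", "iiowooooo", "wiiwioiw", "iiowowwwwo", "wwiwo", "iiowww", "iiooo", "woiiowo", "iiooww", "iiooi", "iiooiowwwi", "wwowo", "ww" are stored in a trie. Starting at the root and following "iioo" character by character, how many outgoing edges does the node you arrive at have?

The children of the "iioo" node are the distinct next characters among strings starting with "iioo".
Characters that immediately follow "iioo" among the stored strings: {i, o, w}.
That node has 3 child edges.

3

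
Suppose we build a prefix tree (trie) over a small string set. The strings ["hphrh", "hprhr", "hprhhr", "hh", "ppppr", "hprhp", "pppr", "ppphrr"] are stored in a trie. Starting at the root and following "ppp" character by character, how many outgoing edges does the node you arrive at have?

The children of the "ppp" node are the distinct next characters among strings starting with "ppp".
Distinct next characters after "ppp": h, p, r.
That node has 3 child edges.

3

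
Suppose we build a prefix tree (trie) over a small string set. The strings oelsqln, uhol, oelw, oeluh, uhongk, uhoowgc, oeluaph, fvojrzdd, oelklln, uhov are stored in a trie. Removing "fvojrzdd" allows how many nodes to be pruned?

8

A node on "fvojrzdd"'s path can go only if nothing else ends at it or branches off below it.
No other word shares any prefix with "fvojrzdd", so all 8 of its nodes go.
Nodes removed: 8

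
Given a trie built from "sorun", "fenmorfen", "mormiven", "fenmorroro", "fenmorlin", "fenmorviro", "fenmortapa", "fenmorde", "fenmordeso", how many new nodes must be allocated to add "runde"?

5

No existing word starts with "r", so every character of "runde" needs a new node.
5 − 0 = 5 new nodes.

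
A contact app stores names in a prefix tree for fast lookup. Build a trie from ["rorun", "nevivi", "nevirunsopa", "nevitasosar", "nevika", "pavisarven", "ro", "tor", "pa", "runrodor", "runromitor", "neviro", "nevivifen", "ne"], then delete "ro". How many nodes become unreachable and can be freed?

After clearing the end-marker at "ro", prune upward until reaching a node still needed by another word.
Every node on "ro" is still needed (e.g. by "rorun"), so nothing is freed.
Nodes removed: 0

0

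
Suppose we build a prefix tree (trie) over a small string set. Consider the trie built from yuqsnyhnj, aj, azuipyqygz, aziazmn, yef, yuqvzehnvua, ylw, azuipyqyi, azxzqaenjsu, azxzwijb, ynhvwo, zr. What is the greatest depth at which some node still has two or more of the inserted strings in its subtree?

Equivalently: take the maximum, over all pairs, of their longest common prefix length.
e.g. "azuipyqygz" and "azuipyqyi" share the prefix "azuipyqy" of length 8; no pair shares a longer one.
Longest shared-prefix length: 8

8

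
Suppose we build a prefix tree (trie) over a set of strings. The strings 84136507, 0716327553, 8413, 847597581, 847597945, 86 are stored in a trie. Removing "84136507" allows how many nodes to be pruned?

4

After clearing the end-marker at "84136507", prune upward until reaching a node still needed by another word.
The suffix "6507" (4 nodes) is used only by "84136507"; "8413" is itself a stored word, so pruning stops there.
Nodes removed: 4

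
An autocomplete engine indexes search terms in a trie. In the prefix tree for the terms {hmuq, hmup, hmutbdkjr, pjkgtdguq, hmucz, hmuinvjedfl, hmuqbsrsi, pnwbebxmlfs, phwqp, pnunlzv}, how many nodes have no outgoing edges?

9

Leaves are exactly the stored words that no other stored word extends.
Those words: "hmucz", "hmuinvjedfl", "hmup", "hmuqbsrsi", "hmutbdkjr", "phwqp", "pjkgtdguq", "pnunlzv", "pnwbebxmlfs"
Leaf count: 9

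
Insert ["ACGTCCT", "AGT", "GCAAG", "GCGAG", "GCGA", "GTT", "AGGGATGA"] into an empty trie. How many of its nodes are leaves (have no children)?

6

Leaves are exactly the stored words that no other stored word extends.
Those words: "ACGTCCT", "AGGGATGA", "AGT", "GCAAG", "GCGAG", "GTT"
Leaf count: 6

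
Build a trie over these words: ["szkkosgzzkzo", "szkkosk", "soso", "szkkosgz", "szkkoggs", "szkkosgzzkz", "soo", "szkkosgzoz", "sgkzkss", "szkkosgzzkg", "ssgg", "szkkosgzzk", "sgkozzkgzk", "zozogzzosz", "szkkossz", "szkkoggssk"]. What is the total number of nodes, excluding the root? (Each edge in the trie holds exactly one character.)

Insert word by word; a character creates a node only if that edge doesn't already exist:
  "szkkosgzzkzo" → 12 new (s, z, k, k, o, s, g, z, z, k, z, o)
  "szkkosk" → prefix "szkkos" already present; 1 new (k)
  "soso" → prefix "s" already present; 3 new (o, s, o)
  "szkkosgz" → prefix "szkkosgz" already present; 0 new (none)
  "szkkoggs" → prefix "szkko" already present; 3 new (g, g, s)
  "szkkosgzzkz" → prefix "szkkosgzzkz" already present; 0 new (none)
  "soo" → prefix "so" already present; 1 new (o)
  "szkkosgzoz" → prefix "szkkosgz" already present; 2 new (o, z)
  "sgkzkss" → prefix "s" already present; 6 new (g, k, z, k, s, s)
  "szkkosgzzkg" → prefix "szkkosgzzk" already present; 1 new (g)
  "ssgg" → prefix "s" already present; 3 new (s, g, g)
  "szkkosgzzk" → prefix "szkkosgzzk" already present; 0 new (none)
  "sgkozzkgzk" → prefix "sgk" already present; 7 new (o, z, z, k, g, z, k)
  "zozogzzosz" → 10 new (z, o, z, o, g, z, z, o, s, z)
  "szkkossz" → prefix "szkkos" already present; 2 new (s, z)
  "szkkoggssk" → prefix "szkkoggs" already present; 2 new (s, k)
Total nodes = 12 + 1 + 3 + 0 + 3 + 0 + 1 + 2 + 6 + 1 + 3 + 0 + 7 + 10 + 2 + 2 = 53

53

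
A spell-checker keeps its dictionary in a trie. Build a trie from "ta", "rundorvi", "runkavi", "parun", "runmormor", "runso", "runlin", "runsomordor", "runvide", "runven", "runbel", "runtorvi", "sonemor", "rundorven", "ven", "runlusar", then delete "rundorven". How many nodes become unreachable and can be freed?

2

After clearing the end-marker at "rundorven", prune upward until reaching a node still needed by another word.
The suffix "en" (2 nodes) is used only by "rundorven"; the node for "rundorv" still has the child "i", so pruning stops there.
Nodes removed: 2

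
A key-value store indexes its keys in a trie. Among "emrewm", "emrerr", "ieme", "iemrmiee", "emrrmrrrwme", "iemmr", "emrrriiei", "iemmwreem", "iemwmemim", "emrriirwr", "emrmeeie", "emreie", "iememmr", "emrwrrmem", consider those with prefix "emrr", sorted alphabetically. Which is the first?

emrriirwr

Filter for "emrr…" and sort: "emrriirwr", "emrrmrrrwme", "emrrriiei"
The 1st is emrriirwr.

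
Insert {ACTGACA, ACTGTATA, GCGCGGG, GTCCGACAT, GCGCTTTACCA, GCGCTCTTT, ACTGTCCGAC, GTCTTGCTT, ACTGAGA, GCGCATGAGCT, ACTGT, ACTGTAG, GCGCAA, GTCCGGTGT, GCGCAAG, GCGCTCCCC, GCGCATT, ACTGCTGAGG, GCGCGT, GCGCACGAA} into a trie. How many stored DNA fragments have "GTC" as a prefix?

3

Traverse to the node for "GTC", then collect every word in that subtree.
Matches: "GTCCGACAT", "GTCCGGTGT", "GTCTTGCTT"
Count: 3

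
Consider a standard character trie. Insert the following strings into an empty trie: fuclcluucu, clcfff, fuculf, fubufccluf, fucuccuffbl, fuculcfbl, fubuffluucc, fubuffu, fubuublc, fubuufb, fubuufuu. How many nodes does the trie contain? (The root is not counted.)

53

Count nodes per top-level branch (shared prefixes stored once):
  'c'-branch (clcfff): 6 nodes
  'f'-branch (fubufccluf, fubuffluucc, fubuffu, fubuublc, fubuufb, fubuufuu, fuclcluucu, fucuccuffbl, fuculcfbl, fuculf): 47 nodes
Sum: 53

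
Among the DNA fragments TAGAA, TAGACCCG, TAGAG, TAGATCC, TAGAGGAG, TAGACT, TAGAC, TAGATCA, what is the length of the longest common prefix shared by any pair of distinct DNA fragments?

6

Look for the deepest trie node that still has at least two words in its subtree.
"TAGATCA" and "TAGATCC" agree on "TAGATC" (6 characters) before diverging; nothing deeper is shared.
Longest shared-prefix length: 6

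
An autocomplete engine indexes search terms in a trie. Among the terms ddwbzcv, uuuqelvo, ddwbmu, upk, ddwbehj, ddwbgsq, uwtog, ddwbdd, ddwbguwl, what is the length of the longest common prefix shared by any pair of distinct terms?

Look for the deepest trie node that still has at least two words in its subtree.
"ddwbgsq" and "ddwbguwl" agree on "ddwbg" (5 characters) before diverging; nothing deeper is shared.
Longest shared-prefix length: 5

5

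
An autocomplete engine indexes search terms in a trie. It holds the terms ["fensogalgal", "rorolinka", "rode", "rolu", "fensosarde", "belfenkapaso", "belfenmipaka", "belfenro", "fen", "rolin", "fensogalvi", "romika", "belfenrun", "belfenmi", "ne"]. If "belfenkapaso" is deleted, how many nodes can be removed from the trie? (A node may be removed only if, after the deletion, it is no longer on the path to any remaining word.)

6

Walk "belfenkapaso" from the leaf back toward the root, removing each node that no remaining word uses.
The suffix "kapaso" (6 nodes) is used only by "belfenkapaso"; the node for "belfen" still has the child "m", so pruning stops there.
Nodes removed: 6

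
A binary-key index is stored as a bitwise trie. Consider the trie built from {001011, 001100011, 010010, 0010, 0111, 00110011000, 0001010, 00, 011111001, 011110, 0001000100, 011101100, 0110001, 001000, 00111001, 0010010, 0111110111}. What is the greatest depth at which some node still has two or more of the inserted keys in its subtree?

7

The deepest shared node is where two words last agree before diverging.
"011111001" and "0111110111" agree on "0111110" (7 characters) before diverging; nothing deeper is shared.
Longest shared-prefix length: 7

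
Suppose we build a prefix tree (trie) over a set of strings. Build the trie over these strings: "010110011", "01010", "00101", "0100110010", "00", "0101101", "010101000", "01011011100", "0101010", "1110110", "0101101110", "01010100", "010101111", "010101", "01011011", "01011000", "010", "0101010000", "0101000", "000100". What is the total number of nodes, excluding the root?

For each word, the new-node count is its length minus the longest prefix already in the trie:
  "010110011" → 9 new (0, 1, 0, 1, 1, 0, 0, 1, 1)
  "01010" → prefix "0101" already present; 1 new (0)
  "00101" → prefix "0" already present; 4 new (0, 1, 0, 1)
  "0100110010" → prefix "010" already present; 7 new (0, 1, 1, 0, 0, 1, 0)
  "00" → prefix "00" already present; 0 new (none)
  "0101101" → prefix "010110" already present; 1 new (1)
  "010101000" → prefix "01010" already present; 4 new (1, 0, 0, 0)
  "01011011100" → prefix "0101101" already present; 4 new (1, 1, 0, 0)
  "0101010" → prefix "0101010" already present; 0 new (none)
  "1110110" → 7 new (1, 1, 1, 0, 1, 1, 0)
  "0101101110" → prefix "0101101110" already present; 0 new (none)
  "01010100" → prefix "01010100" already present; 0 new (none)
  "010101111" → prefix "010101" already present; 3 new (1, 1, 1)
  "010101" → prefix "010101" already present; 0 new (none)
  "01011011" → prefix "01011011" already present; 0 new (none)
  "01011000" → prefix "0101100" already present; 1 new (0)
  "010" → prefix "010" already present; 0 new (none)
  "0101010000" → prefix "010101000" already present; 1 new (0)
  "0101000" → prefix "01010" already present; 2 new (0, 0)
  "000100" → prefix "00" already present; 4 new (0, 1, 0, 0)
Total nodes = 9 + 1 + 4 + 7 + 0 + 1 + 4 + 4 + 0 + 7 + 0 + 0 + 3 + 0 + 0 + 1 + 0 + 1 + 2 + 4 = 48

48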